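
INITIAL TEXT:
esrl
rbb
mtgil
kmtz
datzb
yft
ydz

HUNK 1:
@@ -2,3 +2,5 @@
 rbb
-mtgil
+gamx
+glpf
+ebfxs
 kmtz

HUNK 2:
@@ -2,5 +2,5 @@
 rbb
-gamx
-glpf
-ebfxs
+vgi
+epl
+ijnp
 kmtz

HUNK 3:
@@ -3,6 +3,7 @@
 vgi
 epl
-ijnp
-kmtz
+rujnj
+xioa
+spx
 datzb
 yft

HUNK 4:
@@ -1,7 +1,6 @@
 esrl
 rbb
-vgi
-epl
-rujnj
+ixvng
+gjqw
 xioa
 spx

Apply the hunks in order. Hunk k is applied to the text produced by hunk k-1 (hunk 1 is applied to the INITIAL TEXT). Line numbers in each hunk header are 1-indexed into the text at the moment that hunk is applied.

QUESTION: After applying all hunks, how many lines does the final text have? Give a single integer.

Hunk 1: at line 2 remove [mtgil] add [gamx,glpf,ebfxs] -> 9 lines: esrl rbb gamx glpf ebfxs kmtz datzb yft ydz
Hunk 2: at line 2 remove [gamx,glpf,ebfxs] add [vgi,epl,ijnp] -> 9 lines: esrl rbb vgi epl ijnp kmtz datzb yft ydz
Hunk 3: at line 3 remove [ijnp,kmtz] add [rujnj,xioa,spx] -> 10 lines: esrl rbb vgi epl rujnj xioa spx datzb yft ydz
Hunk 4: at line 1 remove [vgi,epl,rujnj] add [ixvng,gjqw] -> 9 lines: esrl rbb ixvng gjqw xioa spx datzb yft ydz
Final line count: 9

Answer: 9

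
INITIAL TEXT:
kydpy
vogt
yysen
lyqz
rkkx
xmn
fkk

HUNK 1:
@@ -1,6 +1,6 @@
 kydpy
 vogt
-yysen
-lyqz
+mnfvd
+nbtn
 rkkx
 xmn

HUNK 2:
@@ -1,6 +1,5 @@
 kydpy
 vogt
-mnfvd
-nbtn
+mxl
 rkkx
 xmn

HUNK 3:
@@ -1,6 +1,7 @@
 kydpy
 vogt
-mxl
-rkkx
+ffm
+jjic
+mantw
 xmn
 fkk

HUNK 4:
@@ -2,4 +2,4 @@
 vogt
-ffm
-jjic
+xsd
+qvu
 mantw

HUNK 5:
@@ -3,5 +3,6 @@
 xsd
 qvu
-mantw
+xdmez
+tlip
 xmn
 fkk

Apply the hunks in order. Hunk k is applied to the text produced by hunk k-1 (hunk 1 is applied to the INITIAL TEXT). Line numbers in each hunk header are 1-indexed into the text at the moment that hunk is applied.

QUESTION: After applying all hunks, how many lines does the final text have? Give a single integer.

Answer: 8

Derivation:
Hunk 1: at line 1 remove [yysen,lyqz] add [mnfvd,nbtn] -> 7 lines: kydpy vogt mnfvd nbtn rkkx xmn fkk
Hunk 2: at line 1 remove [mnfvd,nbtn] add [mxl] -> 6 lines: kydpy vogt mxl rkkx xmn fkk
Hunk 3: at line 1 remove [mxl,rkkx] add [ffm,jjic,mantw] -> 7 lines: kydpy vogt ffm jjic mantw xmn fkk
Hunk 4: at line 2 remove [ffm,jjic] add [xsd,qvu] -> 7 lines: kydpy vogt xsd qvu mantw xmn fkk
Hunk 5: at line 3 remove [mantw] add [xdmez,tlip] -> 8 lines: kydpy vogt xsd qvu xdmez tlip xmn fkk
Final line count: 8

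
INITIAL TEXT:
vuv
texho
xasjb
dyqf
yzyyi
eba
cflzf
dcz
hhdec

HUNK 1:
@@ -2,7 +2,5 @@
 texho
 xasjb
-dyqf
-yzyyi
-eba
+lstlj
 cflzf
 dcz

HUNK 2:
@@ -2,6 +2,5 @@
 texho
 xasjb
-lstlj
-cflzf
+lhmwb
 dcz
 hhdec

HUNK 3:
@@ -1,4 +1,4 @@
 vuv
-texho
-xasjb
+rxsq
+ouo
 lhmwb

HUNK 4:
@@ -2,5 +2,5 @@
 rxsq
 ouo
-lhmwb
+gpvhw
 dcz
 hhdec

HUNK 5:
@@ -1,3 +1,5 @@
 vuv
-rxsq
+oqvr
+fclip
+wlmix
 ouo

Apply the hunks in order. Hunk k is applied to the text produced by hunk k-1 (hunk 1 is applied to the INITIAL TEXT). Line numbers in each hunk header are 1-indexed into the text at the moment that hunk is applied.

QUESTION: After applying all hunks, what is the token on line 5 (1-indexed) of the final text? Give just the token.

Answer: ouo

Derivation:
Hunk 1: at line 2 remove [dyqf,yzyyi,eba] add [lstlj] -> 7 lines: vuv texho xasjb lstlj cflzf dcz hhdec
Hunk 2: at line 2 remove [lstlj,cflzf] add [lhmwb] -> 6 lines: vuv texho xasjb lhmwb dcz hhdec
Hunk 3: at line 1 remove [texho,xasjb] add [rxsq,ouo] -> 6 lines: vuv rxsq ouo lhmwb dcz hhdec
Hunk 4: at line 2 remove [lhmwb] add [gpvhw] -> 6 lines: vuv rxsq ouo gpvhw dcz hhdec
Hunk 5: at line 1 remove [rxsq] add [oqvr,fclip,wlmix] -> 8 lines: vuv oqvr fclip wlmix ouo gpvhw dcz hhdec
Final line 5: ouo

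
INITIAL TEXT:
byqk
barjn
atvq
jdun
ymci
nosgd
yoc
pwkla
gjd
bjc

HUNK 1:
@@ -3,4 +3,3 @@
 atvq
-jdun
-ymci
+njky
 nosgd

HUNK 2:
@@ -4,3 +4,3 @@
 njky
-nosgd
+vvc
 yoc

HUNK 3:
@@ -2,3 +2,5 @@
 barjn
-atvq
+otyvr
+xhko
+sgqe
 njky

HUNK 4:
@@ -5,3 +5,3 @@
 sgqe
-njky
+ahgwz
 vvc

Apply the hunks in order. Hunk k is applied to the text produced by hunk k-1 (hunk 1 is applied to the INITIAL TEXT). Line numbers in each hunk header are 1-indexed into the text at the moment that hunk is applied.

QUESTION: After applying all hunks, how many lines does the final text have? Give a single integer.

Answer: 11

Derivation:
Hunk 1: at line 3 remove [jdun,ymci] add [njky] -> 9 lines: byqk barjn atvq njky nosgd yoc pwkla gjd bjc
Hunk 2: at line 4 remove [nosgd] add [vvc] -> 9 lines: byqk barjn atvq njky vvc yoc pwkla gjd bjc
Hunk 3: at line 2 remove [atvq] add [otyvr,xhko,sgqe] -> 11 lines: byqk barjn otyvr xhko sgqe njky vvc yoc pwkla gjd bjc
Hunk 4: at line 5 remove [njky] add [ahgwz] -> 11 lines: byqk barjn otyvr xhko sgqe ahgwz vvc yoc pwkla gjd bjc
Final line count: 11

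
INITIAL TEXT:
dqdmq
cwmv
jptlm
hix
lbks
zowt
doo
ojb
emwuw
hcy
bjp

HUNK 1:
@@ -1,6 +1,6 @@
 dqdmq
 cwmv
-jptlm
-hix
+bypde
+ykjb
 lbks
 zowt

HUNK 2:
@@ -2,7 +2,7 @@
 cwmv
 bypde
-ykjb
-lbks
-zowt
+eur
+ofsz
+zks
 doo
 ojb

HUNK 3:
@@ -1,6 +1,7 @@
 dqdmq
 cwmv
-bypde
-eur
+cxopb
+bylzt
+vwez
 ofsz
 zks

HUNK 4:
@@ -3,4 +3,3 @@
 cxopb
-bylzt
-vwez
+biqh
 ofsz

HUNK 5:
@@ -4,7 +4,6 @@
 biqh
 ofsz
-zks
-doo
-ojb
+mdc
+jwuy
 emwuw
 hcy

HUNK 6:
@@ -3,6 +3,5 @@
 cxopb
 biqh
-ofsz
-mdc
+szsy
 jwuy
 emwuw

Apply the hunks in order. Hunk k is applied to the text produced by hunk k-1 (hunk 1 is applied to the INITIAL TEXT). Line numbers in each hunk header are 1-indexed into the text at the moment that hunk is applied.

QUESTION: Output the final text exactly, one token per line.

Hunk 1: at line 1 remove [jptlm,hix] add [bypde,ykjb] -> 11 lines: dqdmq cwmv bypde ykjb lbks zowt doo ojb emwuw hcy bjp
Hunk 2: at line 2 remove [ykjb,lbks,zowt] add [eur,ofsz,zks] -> 11 lines: dqdmq cwmv bypde eur ofsz zks doo ojb emwuw hcy bjp
Hunk 3: at line 1 remove [bypde,eur] add [cxopb,bylzt,vwez] -> 12 lines: dqdmq cwmv cxopb bylzt vwez ofsz zks doo ojb emwuw hcy bjp
Hunk 4: at line 3 remove [bylzt,vwez] add [biqh] -> 11 lines: dqdmq cwmv cxopb biqh ofsz zks doo ojb emwuw hcy bjp
Hunk 5: at line 4 remove [zks,doo,ojb] add [mdc,jwuy] -> 10 lines: dqdmq cwmv cxopb biqh ofsz mdc jwuy emwuw hcy bjp
Hunk 6: at line 3 remove [ofsz,mdc] add [szsy] -> 9 lines: dqdmq cwmv cxopb biqh szsy jwuy emwuw hcy bjp

Answer: dqdmq
cwmv
cxopb
biqh
szsy
jwuy
emwuw
hcy
bjp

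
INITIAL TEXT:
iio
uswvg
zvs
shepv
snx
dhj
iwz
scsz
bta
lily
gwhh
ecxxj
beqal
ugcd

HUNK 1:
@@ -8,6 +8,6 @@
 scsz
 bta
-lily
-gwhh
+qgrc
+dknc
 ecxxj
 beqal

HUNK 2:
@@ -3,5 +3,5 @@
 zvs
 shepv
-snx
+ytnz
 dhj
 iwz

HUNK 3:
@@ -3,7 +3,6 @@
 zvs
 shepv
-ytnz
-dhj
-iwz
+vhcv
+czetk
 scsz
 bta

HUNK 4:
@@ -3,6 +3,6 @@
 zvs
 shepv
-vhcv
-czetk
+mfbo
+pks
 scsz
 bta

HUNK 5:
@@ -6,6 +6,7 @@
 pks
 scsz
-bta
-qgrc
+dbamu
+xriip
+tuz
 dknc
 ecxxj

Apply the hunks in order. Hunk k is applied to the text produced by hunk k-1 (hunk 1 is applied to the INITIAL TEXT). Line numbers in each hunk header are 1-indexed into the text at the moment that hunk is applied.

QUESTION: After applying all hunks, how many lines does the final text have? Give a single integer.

Answer: 14

Derivation:
Hunk 1: at line 8 remove [lily,gwhh] add [qgrc,dknc] -> 14 lines: iio uswvg zvs shepv snx dhj iwz scsz bta qgrc dknc ecxxj beqal ugcd
Hunk 2: at line 3 remove [snx] add [ytnz] -> 14 lines: iio uswvg zvs shepv ytnz dhj iwz scsz bta qgrc dknc ecxxj beqal ugcd
Hunk 3: at line 3 remove [ytnz,dhj,iwz] add [vhcv,czetk] -> 13 lines: iio uswvg zvs shepv vhcv czetk scsz bta qgrc dknc ecxxj beqal ugcd
Hunk 4: at line 3 remove [vhcv,czetk] add [mfbo,pks] -> 13 lines: iio uswvg zvs shepv mfbo pks scsz bta qgrc dknc ecxxj beqal ugcd
Hunk 5: at line 6 remove [bta,qgrc] add [dbamu,xriip,tuz] -> 14 lines: iio uswvg zvs shepv mfbo pks scsz dbamu xriip tuz dknc ecxxj beqal ugcd
Final line count: 14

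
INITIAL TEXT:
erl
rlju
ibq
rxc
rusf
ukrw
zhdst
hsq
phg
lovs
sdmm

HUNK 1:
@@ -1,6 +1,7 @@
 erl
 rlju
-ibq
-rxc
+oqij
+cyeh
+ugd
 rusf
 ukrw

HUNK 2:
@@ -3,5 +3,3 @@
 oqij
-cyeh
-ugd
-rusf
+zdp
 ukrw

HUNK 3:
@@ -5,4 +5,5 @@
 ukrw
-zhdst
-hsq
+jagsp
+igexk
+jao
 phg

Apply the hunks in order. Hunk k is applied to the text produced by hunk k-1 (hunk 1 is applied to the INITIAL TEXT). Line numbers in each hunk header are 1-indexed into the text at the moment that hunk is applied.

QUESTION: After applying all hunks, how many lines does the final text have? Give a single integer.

Answer: 11

Derivation:
Hunk 1: at line 1 remove [ibq,rxc] add [oqij,cyeh,ugd] -> 12 lines: erl rlju oqij cyeh ugd rusf ukrw zhdst hsq phg lovs sdmm
Hunk 2: at line 3 remove [cyeh,ugd,rusf] add [zdp] -> 10 lines: erl rlju oqij zdp ukrw zhdst hsq phg lovs sdmm
Hunk 3: at line 5 remove [zhdst,hsq] add [jagsp,igexk,jao] -> 11 lines: erl rlju oqij zdp ukrw jagsp igexk jao phg lovs sdmm
Final line count: 11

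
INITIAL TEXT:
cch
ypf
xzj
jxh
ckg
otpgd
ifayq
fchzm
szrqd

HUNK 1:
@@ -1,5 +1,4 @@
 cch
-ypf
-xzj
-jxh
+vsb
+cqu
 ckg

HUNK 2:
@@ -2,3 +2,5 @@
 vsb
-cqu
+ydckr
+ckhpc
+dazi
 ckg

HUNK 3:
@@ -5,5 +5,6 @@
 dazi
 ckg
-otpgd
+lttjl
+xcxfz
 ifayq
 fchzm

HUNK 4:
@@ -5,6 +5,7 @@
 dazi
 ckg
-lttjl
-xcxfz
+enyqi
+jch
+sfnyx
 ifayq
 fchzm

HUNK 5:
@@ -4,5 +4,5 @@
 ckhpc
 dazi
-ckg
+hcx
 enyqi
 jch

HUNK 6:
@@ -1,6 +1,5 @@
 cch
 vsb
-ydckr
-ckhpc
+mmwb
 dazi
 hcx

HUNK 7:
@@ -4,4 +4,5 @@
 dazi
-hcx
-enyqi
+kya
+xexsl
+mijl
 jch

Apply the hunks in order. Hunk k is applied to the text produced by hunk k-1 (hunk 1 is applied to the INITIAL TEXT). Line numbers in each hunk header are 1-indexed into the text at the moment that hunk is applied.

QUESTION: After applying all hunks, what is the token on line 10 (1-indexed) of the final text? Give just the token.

Hunk 1: at line 1 remove [ypf,xzj,jxh] add [vsb,cqu] -> 8 lines: cch vsb cqu ckg otpgd ifayq fchzm szrqd
Hunk 2: at line 2 remove [cqu] add [ydckr,ckhpc,dazi] -> 10 lines: cch vsb ydckr ckhpc dazi ckg otpgd ifayq fchzm szrqd
Hunk 3: at line 5 remove [otpgd] add [lttjl,xcxfz] -> 11 lines: cch vsb ydckr ckhpc dazi ckg lttjl xcxfz ifayq fchzm szrqd
Hunk 4: at line 5 remove [lttjl,xcxfz] add [enyqi,jch,sfnyx] -> 12 lines: cch vsb ydckr ckhpc dazi ckg enyqi jch sfnyx ifayq fchzm szrqd
Hunk 5: at line 4 remove [ckg] add [hcx] -> 12 lines: cch vsb ydckr ckhpc dazi hcx enyqi jch sfnyx ifayq fchzm szrqd
Hunk 6: at line 1 remove [ydckr,ckhpc] add [mmwb] -> 11 lines: cch vsb mmwb dazi hcx enyqi jch sfnyx ifayq fchzm szrqd
Hunk 7: at line 4 remove [hcx,enyqi] add [kya,xexsl,mijl] -> 12 lines: cch vsb mmwb dazi kya xexsl mijl jch sfnyx ifayq fchzm szrqd
Final line 10: ifayq

Answer: ifayq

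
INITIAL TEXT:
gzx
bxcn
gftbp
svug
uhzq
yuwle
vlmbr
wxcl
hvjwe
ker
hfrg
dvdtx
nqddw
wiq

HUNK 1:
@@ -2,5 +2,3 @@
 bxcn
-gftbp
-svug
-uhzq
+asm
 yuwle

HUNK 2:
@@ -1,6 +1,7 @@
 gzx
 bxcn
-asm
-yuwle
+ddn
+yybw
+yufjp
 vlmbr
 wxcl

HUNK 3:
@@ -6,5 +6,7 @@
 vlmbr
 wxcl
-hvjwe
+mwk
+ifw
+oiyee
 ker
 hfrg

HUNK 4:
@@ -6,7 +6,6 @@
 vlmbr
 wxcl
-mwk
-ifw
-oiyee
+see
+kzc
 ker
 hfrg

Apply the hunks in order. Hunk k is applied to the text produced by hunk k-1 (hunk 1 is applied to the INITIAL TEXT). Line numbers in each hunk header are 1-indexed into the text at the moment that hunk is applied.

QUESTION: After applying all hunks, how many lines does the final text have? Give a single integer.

Hunk 1: at line 2 remove [gftbp,svug,uhzq] add [asm] -> 12 lines: gzx bxcn asm yuwle vlmbr wxcl hvjwe ker hfrg dvdtx nqddw wiq
Hunk 2: at line 1 remove [asm,yuwle] add [ddn,yybw,yufjp] -> 13 lines: gzx bxcn ddn yybw yufjp vlmbr wxcl hvjwe ker hfrg dvdtx nqddw wiq
Hunk 3: at line 6 remove [hvjwe] add [mwk,ifw,oiyee] -> 15 lines: gzx bxcn ddn yybw yufjp vlmbr wxcl mwk ifw oiyee ker hfrg dvdtx nqddw wiq
Hunk 4: at line 6 remove [mwk,ifw,oiyee] add [see,kzc] -> 14 lines: gzx bxcn ddn yybw yufjp vlmbr wxcl see kzc ker hfrg dvdtx nqddw wiq
Final line count: 14

Answer: 14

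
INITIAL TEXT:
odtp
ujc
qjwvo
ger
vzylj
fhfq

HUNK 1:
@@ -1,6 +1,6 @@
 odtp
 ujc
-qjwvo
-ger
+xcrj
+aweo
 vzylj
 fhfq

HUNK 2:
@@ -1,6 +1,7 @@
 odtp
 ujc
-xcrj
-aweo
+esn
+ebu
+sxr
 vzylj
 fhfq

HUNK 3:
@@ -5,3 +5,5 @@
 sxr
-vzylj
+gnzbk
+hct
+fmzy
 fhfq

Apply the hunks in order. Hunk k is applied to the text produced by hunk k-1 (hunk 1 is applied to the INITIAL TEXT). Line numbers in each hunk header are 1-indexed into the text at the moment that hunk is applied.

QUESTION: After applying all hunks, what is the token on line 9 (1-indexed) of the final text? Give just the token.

Hunk 1: at line 1 remove [qjwvo,ger] add [xcrj,aweo] -> 6 lines: odtp ujc xcrj aweo vzylj fhfq
Hunk 2: at line 1 remove [xcrj,aweo] add [esn,ebu,sxr] -> 7 lines: odtp ujc esn ebu sxr vzylj fhfq
Hunk 3: at line 5 remove [vzylj] add [gnzbk,hct,fmzy] -> 9 lines: odtp ujc esn ebu sxr gnzbk hct fmzy fhfq
Final line 9: fhfq

Answer: fhfq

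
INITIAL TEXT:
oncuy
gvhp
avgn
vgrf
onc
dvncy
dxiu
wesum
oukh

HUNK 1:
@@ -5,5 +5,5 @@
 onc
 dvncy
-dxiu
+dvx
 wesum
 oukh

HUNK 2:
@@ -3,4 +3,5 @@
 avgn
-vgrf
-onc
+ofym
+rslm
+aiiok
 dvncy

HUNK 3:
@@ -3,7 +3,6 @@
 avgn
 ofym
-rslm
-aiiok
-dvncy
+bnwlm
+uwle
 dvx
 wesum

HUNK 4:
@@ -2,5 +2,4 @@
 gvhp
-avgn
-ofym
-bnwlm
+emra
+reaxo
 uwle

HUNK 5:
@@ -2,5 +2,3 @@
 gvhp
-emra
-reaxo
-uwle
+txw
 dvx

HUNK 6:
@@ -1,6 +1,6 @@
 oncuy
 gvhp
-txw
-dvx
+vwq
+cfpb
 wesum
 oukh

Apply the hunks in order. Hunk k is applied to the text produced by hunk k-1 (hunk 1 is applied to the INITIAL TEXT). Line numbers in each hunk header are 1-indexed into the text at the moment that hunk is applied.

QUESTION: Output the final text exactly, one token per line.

Hunk 1: at line 5 remove [dxiu] add [dvx] -> 9 lines: oncuy gvhp avgn vgrf onc dvncy dvx wesum oukh
Hunk 2: at line 3 remove [vgrf,onc] add [ofym,rslm,aiiok] -> 10 lines: oncuy gvhp avgn ofym rslm aiiok dvncy dvx wesum oukh
Hunk 3: at line 3 remove [rslm,aiiok,dvncy] add [bnwlm,uwle] -> 9 lines: oncuy gvhp avgn ofym bnwlm uwle dvx wesum oukh
Hunk 4: at line 2 remove [avgn,ofym,bnwlm] add [emra,reaxo] -> 8 lines: oncuy gvhp emra reaxo uwle dvx wesum oukh
Hunk 5: at line 2 remove [emra,reaxo,uwle] add [txw] -> 6 lines: oncuy gvhp txw dvx wesum oukh
Hunk 6: at line 1 remove [txw,dvx] add [vwq,cfpb] -> 6 lines: oncuy gvhp vwq cfpb wesum oukh

Answer: oncuy
gvhp
vwq
cfpb
wesum
oukh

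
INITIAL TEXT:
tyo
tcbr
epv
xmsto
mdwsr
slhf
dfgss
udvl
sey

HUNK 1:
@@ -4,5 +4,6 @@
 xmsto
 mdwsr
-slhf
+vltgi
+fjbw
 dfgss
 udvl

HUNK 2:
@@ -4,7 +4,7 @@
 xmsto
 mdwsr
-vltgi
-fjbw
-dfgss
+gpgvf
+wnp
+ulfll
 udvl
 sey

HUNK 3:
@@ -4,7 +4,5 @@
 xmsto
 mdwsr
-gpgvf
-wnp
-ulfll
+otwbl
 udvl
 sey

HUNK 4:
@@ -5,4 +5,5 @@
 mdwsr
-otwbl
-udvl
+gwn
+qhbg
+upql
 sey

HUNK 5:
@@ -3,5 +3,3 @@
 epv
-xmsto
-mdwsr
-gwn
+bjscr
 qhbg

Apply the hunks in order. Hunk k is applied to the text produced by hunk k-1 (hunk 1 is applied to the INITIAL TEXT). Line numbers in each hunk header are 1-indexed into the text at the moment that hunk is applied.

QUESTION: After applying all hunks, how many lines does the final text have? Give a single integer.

Answer: 7

Derivation:
Hunk 1: at line 4 remove [slhf] add [vltgi,fjbw] -> 10 lines: tyo tcbr epv xmsto mdwsr vltgi fjbw dfgss udvl sey
Hunk 2: at line 4 remove [vltgi,fjbw,dfgss] add [gpgvf,wnp,ulfll] -> 10 lines: tyo tcbr epv xmsto mdwsr gpgvf wnp ulfll udvl sey
Hunk 3: at line 4 remove [gpgvf,wnp,ulfll] add [otwbl] -> 8 lines: tyo tcbr epv xmsto mdwsr otwbl udvl sey
Hunk 4: at line 5 remove [otwbl,udvl] add [gwn,qhbg,upql] -> 9 lines: tyo tcbr epv xmsto mdwsr gwn qhbg upql sey
Hunk 5: at line 3 remove [xmsto,mdwsr,gwn] add [bjscr] -> 7 lines: tyo tcbr epv bjscr qhbg upql sey
Final line count: 7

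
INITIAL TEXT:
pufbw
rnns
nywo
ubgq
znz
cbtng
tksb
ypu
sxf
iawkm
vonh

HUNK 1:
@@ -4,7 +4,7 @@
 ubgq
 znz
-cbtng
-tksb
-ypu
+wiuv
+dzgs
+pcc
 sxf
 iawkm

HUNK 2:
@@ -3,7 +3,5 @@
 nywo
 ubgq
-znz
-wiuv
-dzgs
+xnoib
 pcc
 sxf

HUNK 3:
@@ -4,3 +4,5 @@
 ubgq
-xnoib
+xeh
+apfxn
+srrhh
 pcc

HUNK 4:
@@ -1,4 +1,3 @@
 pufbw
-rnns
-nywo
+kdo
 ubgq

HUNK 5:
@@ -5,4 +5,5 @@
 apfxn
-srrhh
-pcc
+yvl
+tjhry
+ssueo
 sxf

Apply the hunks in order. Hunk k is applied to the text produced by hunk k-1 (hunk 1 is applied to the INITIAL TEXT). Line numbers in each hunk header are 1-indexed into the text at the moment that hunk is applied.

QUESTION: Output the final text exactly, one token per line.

Hunk 1: at line 4 remove [cbtng,tksb,ypu] add [wiuv,dzgs,pcc] -> 11 lines: pufbw rnns nywo ubgq znz wiuv dzgs pcc sxf iawkm vonh
Hunk 2: at line 3 remove [znz,wiuv,dzgs] add [xnoib] -> 9 lines: pufbw rnns nywo ubgq xnoib pcc sxf iawkm vonh
Hunk 3: at line 4 remove [xnoib] add [xeh,apfxn,srrhh] -> 11 lines: pufbw rnns nywo ubgq xeh apfxn srrhh pcc sxf iawkm vonh
Hunk 4: at line 1 remove [rnns,nywo] add [kdo] -> 10 lines: pufbw kdo ubgq xeh apfxn srrhh pcc sxf iawkm vonh
Hunk 5: at line 5 remove [srrhh,pcc] add [yvl,tjhry,ssueo] -> 11 lines: pufbw kdo ubgq xeh apfxn yvl tjhry ssueo sxf iawkm vonh

Answer: pufbw
kdo
ubgq
xeh
apfxn
yvl
tjhry
ssueo
sxf
iawkm
vonh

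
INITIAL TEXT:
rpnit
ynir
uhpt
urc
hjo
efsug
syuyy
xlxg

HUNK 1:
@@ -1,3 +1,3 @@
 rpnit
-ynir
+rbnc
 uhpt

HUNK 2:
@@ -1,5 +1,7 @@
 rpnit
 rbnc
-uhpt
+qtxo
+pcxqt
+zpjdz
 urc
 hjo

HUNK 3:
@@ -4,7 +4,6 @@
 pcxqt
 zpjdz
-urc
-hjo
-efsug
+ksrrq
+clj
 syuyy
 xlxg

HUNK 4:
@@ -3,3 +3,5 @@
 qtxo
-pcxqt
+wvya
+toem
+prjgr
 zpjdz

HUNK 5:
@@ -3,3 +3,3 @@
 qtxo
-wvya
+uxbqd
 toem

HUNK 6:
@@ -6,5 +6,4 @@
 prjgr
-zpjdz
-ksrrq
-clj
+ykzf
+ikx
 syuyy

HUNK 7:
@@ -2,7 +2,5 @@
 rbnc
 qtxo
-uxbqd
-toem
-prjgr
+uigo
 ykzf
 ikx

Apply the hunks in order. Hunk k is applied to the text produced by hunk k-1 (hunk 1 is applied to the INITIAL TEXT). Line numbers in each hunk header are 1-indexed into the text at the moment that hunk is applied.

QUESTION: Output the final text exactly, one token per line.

Hunk 1: at line 1 remove [ynir] add [rbnc] -> 8 lines: rpnit rbnc uhpt urc hjo efsug syuyy xlxg
Hunk 2: at line 1 remove [uhpt] add [qtxo,pcxqt,zpjdz] -> 10 lines: rpnit rbnc qtxo pcxqt zpjdz urc hjo efsug syuyy xlxg
Hunk 3: at line 4 remove [urc,hjo,efsug] add [ksrrq,clj] -> 9 lines: rpnit rbnc qtxo pcxqt zpjdz ksrrq clj syuyy xlxg
Hunk 4: at line 3 remove [pcxqt] add [wvya,toem,prjgr] -> 11 lines: rpnit rbnc qtxo wvya toem prjgr zpjdz ksrrq clj syuyy xlxg
Hunk 5: at line 3 remove [wvya] add [uxbqd] -> 11 lines: rpnit rbnc qtxo uxbqd toem prjgr zpjdz ksrrq clj syuyy xlxg
Hunk 6: at line 6 remove [zpjdz,ksrrq,clj] add [ykzf,ikx] -> 10 lines: rpnit rbnc qtxo uxbqd toem prjgr ykzf ikx syuyy xlxg
Hunk 7: at line 2 remove [uxbqd,toem,prjgr] add [uigo] -> 8 lines: rpnit rbnc qtxo uigo ykzf ikx syuyy xlxg

Answer: rpnit
rbnc
qtxo
uigo
ykzf
ikx
syuyy
xlxg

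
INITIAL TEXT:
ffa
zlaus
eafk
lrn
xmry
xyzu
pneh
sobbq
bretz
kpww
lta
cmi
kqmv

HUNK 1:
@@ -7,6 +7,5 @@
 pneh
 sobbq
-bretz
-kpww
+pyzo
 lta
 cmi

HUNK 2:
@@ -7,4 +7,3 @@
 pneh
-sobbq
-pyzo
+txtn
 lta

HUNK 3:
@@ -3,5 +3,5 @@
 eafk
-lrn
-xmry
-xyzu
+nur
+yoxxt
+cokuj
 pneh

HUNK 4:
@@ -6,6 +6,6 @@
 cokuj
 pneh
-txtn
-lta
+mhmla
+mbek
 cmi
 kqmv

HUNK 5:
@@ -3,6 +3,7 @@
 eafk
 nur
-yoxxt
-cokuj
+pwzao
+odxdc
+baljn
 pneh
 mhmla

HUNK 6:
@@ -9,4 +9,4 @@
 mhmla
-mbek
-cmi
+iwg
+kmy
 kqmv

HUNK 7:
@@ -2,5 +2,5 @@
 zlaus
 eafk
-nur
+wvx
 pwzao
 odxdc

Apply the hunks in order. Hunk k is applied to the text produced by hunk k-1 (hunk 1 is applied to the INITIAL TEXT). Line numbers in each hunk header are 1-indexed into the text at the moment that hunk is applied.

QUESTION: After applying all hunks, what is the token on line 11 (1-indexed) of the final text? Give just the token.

Answer: kmy

Derivation:
Hunk 1: at line 7 remove [bretz,kpww] add [pyzo] -> 12 lines: ffa zlaus eafk lrn xmry xyzu pneh sobbq pyzo lta cmi kqmv
Hunk 2: at line 7 remove [sobbq,pyzo] add [txtn] -> 11 lines: ffa zlaus eafk lrn xmry xyzu pneh txtn lta cmi kqmv
Hunk 3: at line 3 remove [lrn,xmry,xyzu] add [nur,yoxxt,cokuj] -> 11 lines: ffa zlaus eafk nur yoxxt cokuj pneh txtn lta cmi kqmv
Hunk 4: at line 6 remove [txtn,lta] add [mhmla,mbek] -> 11 lines: ffa zlaus eafk nur yoxxt cokuj pneh mhmla mbek cmi kqmv
Hunk 5: at line 3 remove [yoxxt,cokuj] add [pwzao,odxdc,baljn] -> 12 lines: ffa zlaus eafk nur pwzao odxdc baljn pneh mhmla mbek cmi kqmv
Hunk 6: at line 9 remove [mbek,cmi] add [iwg,kmy] -> 12 lines: ffa zlaus eafk nur pwzao odxdc baljn pneh mhmla iwg kmy kqmv
Hunk 7: at line 2 remove [nur] add [wvx] -> 12 lines: ffa zlaus eafk wvx pwzao odxdc baljn pneh mhmla iwg kmy kqmv
Final line 11: kmy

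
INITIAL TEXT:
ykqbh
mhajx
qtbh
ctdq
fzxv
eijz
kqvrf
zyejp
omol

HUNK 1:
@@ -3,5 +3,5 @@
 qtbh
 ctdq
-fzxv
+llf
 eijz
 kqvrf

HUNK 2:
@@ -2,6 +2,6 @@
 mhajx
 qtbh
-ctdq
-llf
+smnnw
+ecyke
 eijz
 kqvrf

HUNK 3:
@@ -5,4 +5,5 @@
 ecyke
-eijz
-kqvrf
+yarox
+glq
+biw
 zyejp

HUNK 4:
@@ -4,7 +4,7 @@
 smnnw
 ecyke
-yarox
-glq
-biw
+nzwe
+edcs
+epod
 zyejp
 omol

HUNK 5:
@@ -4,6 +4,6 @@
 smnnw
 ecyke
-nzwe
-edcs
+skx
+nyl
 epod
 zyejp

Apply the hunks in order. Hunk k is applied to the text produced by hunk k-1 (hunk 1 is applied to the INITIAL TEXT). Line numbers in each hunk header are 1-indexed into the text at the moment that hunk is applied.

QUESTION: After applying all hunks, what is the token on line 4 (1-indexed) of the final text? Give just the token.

Answer: smnnw

Derivation:
Hunk 1: at line 3 remove [fzxv] add [llf] -> 9 lines: ykqbh mhajx qtbh ctdq llf eijz kqvrf zyejp omol
Hunk 2: at line 2 remove [ctdq,llf] add [smnnw,ecyke] -> 9 lines: ykqbh mhajx qtbh smnnw ecyke eijz kqvrf zyejp omol
Hunk 3: at line 5 remove [eijz,kqvrf] add [yarox,glq,biw] -> 10 lines: ykqbh mhajx qtbh smnnw ecyke yarox glq biw zyejp omol
Hunk 4: at line 4 remove [yarox,glq,biw] add [nzwe,edcs,epod] -> 10 lines: ykqbh mhajx qtbh smnnw ecyke nzwe edcs epod zyejp omol
Hunk 5: at line 4 remove [nzwe,edcs] add [skx,nyl] -> 10 lines: ykqbh mhajx qtbh smnnw ecyke skx nyl epod zyejp omol
Final line 4: smnnw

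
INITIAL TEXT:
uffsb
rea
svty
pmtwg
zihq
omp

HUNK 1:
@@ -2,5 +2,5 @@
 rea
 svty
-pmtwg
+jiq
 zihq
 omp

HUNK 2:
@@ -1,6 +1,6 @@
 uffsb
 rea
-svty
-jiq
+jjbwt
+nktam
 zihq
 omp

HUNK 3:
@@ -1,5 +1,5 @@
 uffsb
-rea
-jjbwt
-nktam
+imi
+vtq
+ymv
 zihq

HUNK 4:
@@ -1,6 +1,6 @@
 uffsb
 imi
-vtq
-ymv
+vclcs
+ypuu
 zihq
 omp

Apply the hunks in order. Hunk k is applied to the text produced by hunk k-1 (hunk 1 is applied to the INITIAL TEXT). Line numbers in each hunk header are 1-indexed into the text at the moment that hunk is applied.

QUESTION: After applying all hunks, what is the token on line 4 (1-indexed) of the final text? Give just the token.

Answer: ypuu

Derivation:
Hunk 1: at line 2 remove [pmtwg] add [jiq] -> 6 lines: uffsb rea svty jiq zihq omp
Hunk 2: at line 1 remove [svty,jiq] add [jjbwt,nktam] -> 6 lines: uffsb rea jjbwt nktam zihq omp
Hunk 3: at line 1 remove [rea,jjbwt,nktam] add [imi,vtq,ymv] -> 6 lines: uffsb imi vtq ymv zihq omp
Hunk 4: at line 1 remove [vtq,ymv] add [vclcs,ypuu] -> 6 lines: uffsb imi vclcs ypuu zihq omp
Final line 4: ypuu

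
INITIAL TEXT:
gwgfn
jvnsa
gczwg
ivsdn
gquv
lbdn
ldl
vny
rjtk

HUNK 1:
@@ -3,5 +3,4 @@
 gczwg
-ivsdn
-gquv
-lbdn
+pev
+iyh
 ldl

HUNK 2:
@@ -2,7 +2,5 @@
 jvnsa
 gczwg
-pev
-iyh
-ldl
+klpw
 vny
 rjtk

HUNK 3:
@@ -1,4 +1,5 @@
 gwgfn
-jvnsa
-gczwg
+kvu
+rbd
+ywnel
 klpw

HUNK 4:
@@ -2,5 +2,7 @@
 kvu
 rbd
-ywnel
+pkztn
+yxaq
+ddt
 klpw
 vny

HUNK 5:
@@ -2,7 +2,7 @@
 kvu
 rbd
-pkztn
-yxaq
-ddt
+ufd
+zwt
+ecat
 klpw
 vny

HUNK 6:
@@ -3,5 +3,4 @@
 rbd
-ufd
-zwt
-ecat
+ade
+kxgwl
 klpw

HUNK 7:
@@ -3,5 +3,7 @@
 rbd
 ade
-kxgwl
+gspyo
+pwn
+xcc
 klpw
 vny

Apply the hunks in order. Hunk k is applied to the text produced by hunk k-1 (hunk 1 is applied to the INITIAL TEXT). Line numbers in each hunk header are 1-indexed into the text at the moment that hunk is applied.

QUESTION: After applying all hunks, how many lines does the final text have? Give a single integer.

Answer: 10

Derivation:
Hunk 1: at line 3 remove [ivsdn,gquv,lbdn] add [pev,iyh] -> 8 lines: gwgfn jvnsa gczwg pev iyh ldl vny rjtk
Hunk 2: at line 2 remove [pev,iyh,ldl] add [klpw] -> 6 lines: gwgfn jvnsa gczwg klpw vny rjtk
Hunk 3: at line 1 remove [jvnsa,gczwg] add [kvu,rbd,ywnel] -> 7 lines: gwgfn kvu rbd ywnel klpw vny rjtk
Hunk 4: at line 2 remove [ywnel] add [pkztn,yxaq,ddt] -> 9 lines: gwgfn kvu rbd pkztn yxaq ddt klpw vny rjtk
Hunk 5: at line 2 remove [pkztn,yxaq,ddt] add [ufd,zwt,ecat] -> 9 lines: gwgfn kvu rbd ufd zwt ecat klpw vny rjtk
Hunk 6: at line 3 remove [ufd,zwt,ecat] add [ade,kxgwl] -> 8 lines: gwgfn kvu rbd ade kxgwl klpw vny rjtk
Hunk 7: at line 3 remove [kxgwl] add [gspyo,pwn,xcc] -> 10 lines: gwgfn kvu rbd ade gspyo pwn xcc klpw vny rjtk
Final line count: 10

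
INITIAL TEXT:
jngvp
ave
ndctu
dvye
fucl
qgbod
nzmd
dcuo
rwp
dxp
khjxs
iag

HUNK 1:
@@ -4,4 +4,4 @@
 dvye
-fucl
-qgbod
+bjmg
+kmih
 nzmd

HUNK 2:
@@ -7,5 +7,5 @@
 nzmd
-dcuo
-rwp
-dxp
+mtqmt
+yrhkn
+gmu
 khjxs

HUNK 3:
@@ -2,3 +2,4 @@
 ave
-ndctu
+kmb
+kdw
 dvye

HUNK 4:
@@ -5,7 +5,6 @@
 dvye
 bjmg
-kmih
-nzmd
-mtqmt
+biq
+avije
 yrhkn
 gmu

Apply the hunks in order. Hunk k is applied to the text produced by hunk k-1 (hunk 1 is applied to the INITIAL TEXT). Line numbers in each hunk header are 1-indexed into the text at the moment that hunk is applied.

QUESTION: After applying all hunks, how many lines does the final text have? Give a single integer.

Answer: 12

Derivation:
Hunk 1: at line 4 remove [fucl,qgbod] add [bjmg,kmih] -> 12 lines: jngvp ave ndctu dvye bjmg kmih nzmd dcuo rwp dxp khjxs iag
Hunk 2: at line 7 remove [dcuo,rwp,dxp] add [mtqmt,yrhkn,gmu] -> 12 lines: jngvp ave ndctu dvye bjmg kmih nzmd mtqmt yrhkn gmu khjxs iag
Hunk 3: at line 2 remove [ndctu] add [kmb,kdw] -> 13 lines: jngvp ave kmb kdw dvye bjmg kmih nzmd mtqmt yrhkn gmu khjxs iag
Hunk 4: at line 5 remove [kmih,nzmd,mtqmt] add [biq,avije] -> 12 lines: jngvp ave kmb kdw dvye bjmg biq avije yrhkn gmu khjxs iag
Final line count: 12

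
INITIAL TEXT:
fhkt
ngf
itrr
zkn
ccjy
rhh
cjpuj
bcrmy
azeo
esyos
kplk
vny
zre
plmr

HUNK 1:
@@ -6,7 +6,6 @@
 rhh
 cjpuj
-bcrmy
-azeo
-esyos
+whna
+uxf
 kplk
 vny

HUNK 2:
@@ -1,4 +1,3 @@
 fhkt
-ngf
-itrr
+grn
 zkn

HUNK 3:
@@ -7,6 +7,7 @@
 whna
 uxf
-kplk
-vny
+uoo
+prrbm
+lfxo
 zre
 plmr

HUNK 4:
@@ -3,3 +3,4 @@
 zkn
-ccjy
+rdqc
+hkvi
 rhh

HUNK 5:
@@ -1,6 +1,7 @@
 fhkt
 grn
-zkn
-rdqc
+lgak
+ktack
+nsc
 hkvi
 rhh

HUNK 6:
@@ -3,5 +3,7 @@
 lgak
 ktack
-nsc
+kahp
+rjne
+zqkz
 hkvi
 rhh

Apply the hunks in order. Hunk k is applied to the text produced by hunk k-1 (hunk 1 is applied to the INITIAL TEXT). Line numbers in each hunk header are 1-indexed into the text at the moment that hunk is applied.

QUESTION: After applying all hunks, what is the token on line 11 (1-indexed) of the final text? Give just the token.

Hunk 1: at line 6 remove [bcrmy,azeo,esyos] add [whna,uxf] -> 13 lines: fhkt ngf itrr zkn ccjy rhh cjpuj whna uxf kplk vny zre plmr
Hunk 2: at line 1 remove [ngf,itrr] add [grn] -> 12 lines: fhkt grn zkn ccjy rhh cjpuj whna uxf kplk vny zre plmr
Hunk 3: at line 7 remove [kplk,vny] add [uoo,prrbm,lfxo] -> 13 lines: fhkt grn zkn ccjy rhh cjpuj whna uxf uoo prrbm lfxo zre plmr
Hunk 4: at line 3 remove [ccjy] add [rdqc,hkvi] -> 14 lines: fhkt grn zkn rdqc hkvi rhh cjpuj whna uxf uoo prrbm lfxo zre plmr
Hunk 5: at line 1 remove [zkn,rdqc] add [lgak,ktack,nsc] -> 15 lines: fhkt grn lgak ktack nsc hkvi rhh cjpuj whna uxf uoo prrbm lfxo zre plmr
Hunk 6: at line 3 remove [nsc] add [kahp,rjne,zqkz] -> 17 lines: fhkt grn lgak ktack kahp rjne zqkz hkvi rhh cjpuj whna uxf uoo prrbm lfxo zre plmr
Final line 11: whna

Answer: whna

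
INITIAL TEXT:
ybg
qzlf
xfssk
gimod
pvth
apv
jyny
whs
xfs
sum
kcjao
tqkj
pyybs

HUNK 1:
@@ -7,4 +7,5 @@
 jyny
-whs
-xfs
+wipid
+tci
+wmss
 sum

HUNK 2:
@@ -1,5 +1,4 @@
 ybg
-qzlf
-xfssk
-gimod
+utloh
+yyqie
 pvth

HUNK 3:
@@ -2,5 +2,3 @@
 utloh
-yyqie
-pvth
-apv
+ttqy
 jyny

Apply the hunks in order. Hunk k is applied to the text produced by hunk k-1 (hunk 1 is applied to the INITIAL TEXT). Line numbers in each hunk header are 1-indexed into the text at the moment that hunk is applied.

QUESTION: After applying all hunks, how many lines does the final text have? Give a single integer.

Answer: 11

Derivation:
Hunk 1: at line 7 remove [whs,xfs] add [wipid,tci,wmss] -> 14 lines: ybg qzlf xfssk gimod pvth apv jyny wipid tci wmss sum kcjao tqkj pyybs
Hunk 2: at line 1 remove [qzlf,xfssk,gimod] add [utloh,yyqie] -> 13 lines: ybg utloh yyqie pvth apv jyny wipid tci wmss sum kcjao tqkj pyybs
Hunk 3: at line 2 remove [yyqie,pvth,apv] add [ttqy] -> 11 lines: ybg utloh ttqy jyny wipid tci wmss sum kcjao tqkj pyybs
Final line count: 11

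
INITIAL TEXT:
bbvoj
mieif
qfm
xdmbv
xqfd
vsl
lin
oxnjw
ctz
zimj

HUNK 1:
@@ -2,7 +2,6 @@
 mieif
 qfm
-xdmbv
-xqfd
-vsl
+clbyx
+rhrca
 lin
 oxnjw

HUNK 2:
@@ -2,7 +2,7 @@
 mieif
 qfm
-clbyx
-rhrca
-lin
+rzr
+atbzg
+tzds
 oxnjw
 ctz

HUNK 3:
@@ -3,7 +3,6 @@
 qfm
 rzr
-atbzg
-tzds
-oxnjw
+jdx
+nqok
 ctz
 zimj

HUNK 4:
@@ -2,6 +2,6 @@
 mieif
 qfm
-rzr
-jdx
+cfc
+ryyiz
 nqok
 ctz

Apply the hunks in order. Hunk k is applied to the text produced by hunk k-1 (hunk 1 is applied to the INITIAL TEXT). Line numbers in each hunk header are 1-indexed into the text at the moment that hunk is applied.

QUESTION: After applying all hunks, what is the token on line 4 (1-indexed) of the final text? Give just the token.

Hunk 1: at line 2 remove [xdmbv,xqfd,vsl] add [clbyx,rhrca] -> 9 lines: bbvoj mieif qfm clbyx rhrca lin oxnjw ctz zimj
Hunk 2: at line 2 remove [clbyx,rhrca,lin] add [rzr,atbzg,tzds] -> 9 lines: bbvoj mieif qfm rzr atbzg tzds oxnjw ctz zimj
Hunk 3: at line 3 remove [atbzg,tzds,oxnjw] add [jdx,nqok] -> 8 lines: bbvoj mieif qfm rzr jdx nqok ctz zimj
Hunk 4: at line 2 remove [rzr,jdx] add [cfc,ryyiz] -> 8 lines: bbvoj mieif qfm cfc ryyiz nqok ctz zimj
Final line 4: cfc

Answer: cfc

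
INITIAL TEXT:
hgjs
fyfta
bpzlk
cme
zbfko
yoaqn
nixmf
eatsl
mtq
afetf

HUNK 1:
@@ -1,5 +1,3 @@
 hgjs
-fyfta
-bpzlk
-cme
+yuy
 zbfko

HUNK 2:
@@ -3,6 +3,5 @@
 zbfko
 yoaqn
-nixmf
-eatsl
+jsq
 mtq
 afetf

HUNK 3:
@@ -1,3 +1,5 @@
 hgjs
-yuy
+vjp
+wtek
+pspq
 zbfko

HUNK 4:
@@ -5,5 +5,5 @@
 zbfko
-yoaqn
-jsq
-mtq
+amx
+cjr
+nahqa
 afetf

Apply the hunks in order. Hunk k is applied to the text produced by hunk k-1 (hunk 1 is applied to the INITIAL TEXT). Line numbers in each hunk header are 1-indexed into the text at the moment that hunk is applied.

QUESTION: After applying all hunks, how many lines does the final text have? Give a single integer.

Hunk 1: at line 1 remove [fyfta,bpzlk,cme] add [yuy] -> 8 lines: hgjs yuy zbfko yoaqn nixmf eatsl mtq afetf
Hunk 2: at line 3 remove [nixmf,eatsl] add [jsq] -> 7 lines: hgjs yuy zbfko yoaqn jsq mtq afetf
Hunk 3: at line 1 remove [yuy] add [vjp,wtek,pspq] -> 9 lines: hgjs vjp wtek pspq zbfko yoaqn jsq mtq afetf
Hunk 4: at line 5 remove [yoaqn,jsq,mtq] add [amx,cjr,nahqa] -> 9 lines: hgjs vjp wtek pspq zbfko amx cjr nahqa afetf
Final line count: 9

Answer: 9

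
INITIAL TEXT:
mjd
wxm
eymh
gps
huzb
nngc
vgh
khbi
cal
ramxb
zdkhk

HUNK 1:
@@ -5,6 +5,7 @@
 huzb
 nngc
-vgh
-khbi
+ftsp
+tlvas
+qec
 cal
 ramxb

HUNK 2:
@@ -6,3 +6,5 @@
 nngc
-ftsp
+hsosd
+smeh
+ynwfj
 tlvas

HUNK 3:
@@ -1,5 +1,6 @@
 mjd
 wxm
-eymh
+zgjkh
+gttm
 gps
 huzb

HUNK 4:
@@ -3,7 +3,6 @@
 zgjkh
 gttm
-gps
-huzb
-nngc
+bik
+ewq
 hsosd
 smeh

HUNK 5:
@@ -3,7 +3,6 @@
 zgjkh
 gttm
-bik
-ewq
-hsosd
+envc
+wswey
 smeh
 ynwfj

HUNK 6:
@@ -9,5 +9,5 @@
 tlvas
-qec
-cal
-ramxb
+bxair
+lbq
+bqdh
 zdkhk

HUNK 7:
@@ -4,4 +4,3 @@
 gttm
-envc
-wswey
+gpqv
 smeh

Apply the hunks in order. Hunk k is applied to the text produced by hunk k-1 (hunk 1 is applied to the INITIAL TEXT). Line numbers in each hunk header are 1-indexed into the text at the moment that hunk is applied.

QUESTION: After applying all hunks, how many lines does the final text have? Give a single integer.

Answer: 12

Derivation:
Hunk 1: at line 5 remove [vgh,khbi] add [ftsp,tlvas,qec] -> 12 lines: mjd wxm eymh gps huzb nngc ftsp tlvas qec cal ramxb zdkhk
Hunk 2: at line 6 remove [ftsp] add [hsosd,smeh,ynwfj] -> 14 lines: mjd wxm eymh gps huzb nngc hsosd smeh ynwfj tlvas qec cal ramxb zdkhk
Hunk 3: at line 1 remove [eymh] add [zgjkh,gttm] -> 15 lines: mjd wxm zgjkh gttm gps huzb nngc hsosd smeh ynwfj tlvas qec cal ramxb zdkhk
Hunk 4: at line 3 remove [gps,huzb,nngc] add [bik,ewq] -> 14 lines: mjd wxm zgjkh gttm bik ewq hsosd smeh ynwfj tlvas qec cal ramxb zdkhk
Hunk 5: at line 3 remove [bik,ewq,hsosd] add [envc,wswey] -> 13 lines: mjd wxm zgjkh gttm envc wswey smeh ynwfj tlvas qec cal ramxb zdkhk
Hunk 6: at line 9 remove [qec,cal,ramxb] add [bxair,lbq,bqdh] -> 13 lines: mjd wxm zgjkh gttm envc wswey smeh ynwfj tlvas bxair lbq bqdh zdkhk
Hunk 7: at line 4 remove [envc,wswey] add [gpqv] -> 12 lines: mjd wxm zgjkh gttm gpqv smeh ynwfj tlvas bxair lbq bqdh zdkhk
Final line count: 12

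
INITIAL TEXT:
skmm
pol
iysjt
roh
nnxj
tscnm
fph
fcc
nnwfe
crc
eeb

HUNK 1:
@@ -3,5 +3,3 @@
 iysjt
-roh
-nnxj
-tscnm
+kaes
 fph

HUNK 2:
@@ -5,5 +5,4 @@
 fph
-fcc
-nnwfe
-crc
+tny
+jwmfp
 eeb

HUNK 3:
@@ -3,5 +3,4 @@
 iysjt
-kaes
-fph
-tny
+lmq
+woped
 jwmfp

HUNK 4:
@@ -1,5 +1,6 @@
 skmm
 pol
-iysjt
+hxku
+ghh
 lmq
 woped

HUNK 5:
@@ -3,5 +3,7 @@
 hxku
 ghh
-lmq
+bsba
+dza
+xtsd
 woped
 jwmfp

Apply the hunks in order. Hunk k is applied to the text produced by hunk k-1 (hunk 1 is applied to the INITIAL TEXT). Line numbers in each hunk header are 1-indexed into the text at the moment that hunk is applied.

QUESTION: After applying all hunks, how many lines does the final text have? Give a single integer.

Answer: 10

Derivation:
Hunk 1: at line 3 remove [roh,nnxj,tscnm] add [kaes] -> 9 lines: skmm pol iysjt kaes fph fcc nnwfe crc eeb
Hunk 2: at line 5 remove [fcc,nnwfe,crc] add [tny,jwmfp] -> 8 lines: skmm pol iysjt kaes fph tny jwmfp eeb
Hunk 3: at line 3 remove [kaes,fph,tny] add [lmq,woped] -> 7 lines: skmm pol iysjt lmq woped jwmfp eeb
Hunk 4: at line 1 remove [iysjt] add [hxku,ghh] -> 8 lines: skmm pol hxku ghh lmq woped jwmfp eeb
Hunk 5: at line 3 remove [lmq] add [bsba,dza,xtsd] -> 10 lines: skmm pol hxku ghh bsba dza xtsd woped jwmfp eeb
Final line count: 10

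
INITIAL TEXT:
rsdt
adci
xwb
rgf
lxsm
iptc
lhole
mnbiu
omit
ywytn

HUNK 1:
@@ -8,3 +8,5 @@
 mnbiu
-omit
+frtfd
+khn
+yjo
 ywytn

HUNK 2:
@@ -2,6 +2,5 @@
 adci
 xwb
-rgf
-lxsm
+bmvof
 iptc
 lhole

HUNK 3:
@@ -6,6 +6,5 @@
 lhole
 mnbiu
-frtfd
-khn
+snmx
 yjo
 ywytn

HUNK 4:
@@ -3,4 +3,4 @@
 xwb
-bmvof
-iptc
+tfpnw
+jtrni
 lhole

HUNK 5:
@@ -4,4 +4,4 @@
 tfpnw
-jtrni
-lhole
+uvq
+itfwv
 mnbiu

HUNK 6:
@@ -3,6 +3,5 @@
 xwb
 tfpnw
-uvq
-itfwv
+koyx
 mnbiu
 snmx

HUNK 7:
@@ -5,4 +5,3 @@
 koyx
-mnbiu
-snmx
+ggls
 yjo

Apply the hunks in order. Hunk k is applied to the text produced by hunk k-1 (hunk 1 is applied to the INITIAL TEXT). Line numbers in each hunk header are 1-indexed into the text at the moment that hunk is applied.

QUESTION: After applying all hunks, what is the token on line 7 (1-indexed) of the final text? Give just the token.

Hunk 1: at line 8 remove [omit] add [frtfd,khn,yjo] -> 12 lines: rsdt adci xwb rgf lxsm iptc lhole mnbiu frtfd khn yjo ywytn
Hunk 2: at line 2 remove [rgf,lxsm] add [bmvof] -> 11 lines: rsdt adci xwb bmvof iptc lhole mnbiu frtfd khn yjo ywytn
Hunk 3: at line 6 remove [frtfd,khn] add [snmx] -> 10 lines: rsdt adci xwb bmvof iptc lhole mnbiu snmx yjo ywytn
Hunk 4: at line 3 remove [bmvof,iptc] add [tfpnw,jtrni] -> 10 lines: rsdt adci xwb tfpnw jtrni lhole mnbiu snmx yjo ywytn
Hunk 5: at line 4 remove [jtrni,lhole] add [uvq,itfwv] -> 10 lines: rsdt adci xwb tfpnw uvq itfwv mnbiu snmx yjo ywytn
Hunk 6: at line 3 remove [uvq,itfwv] add [koyx] -> 9 lines: rsdt adci xwb tfpnw koyx mnbiu snmx yjo ywytn
Hunk 7: at line 5 remove [mnbiu,snmx] add [ggls] -> 8 lines: rsdt adci xwb tfpnw koyx ggls yjo ywytn
Final line 7: yjo

Answer: yjo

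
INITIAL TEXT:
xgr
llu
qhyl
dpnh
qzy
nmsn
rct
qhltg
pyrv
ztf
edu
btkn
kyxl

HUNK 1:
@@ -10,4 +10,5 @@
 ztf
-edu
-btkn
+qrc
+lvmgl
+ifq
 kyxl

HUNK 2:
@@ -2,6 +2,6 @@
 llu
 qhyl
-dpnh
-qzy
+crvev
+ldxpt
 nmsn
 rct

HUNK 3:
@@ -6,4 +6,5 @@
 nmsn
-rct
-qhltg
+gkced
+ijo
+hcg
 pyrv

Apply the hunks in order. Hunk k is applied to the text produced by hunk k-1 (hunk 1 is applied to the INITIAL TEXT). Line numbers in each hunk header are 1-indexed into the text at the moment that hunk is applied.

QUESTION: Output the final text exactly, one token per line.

Answer: xgr
llu
qhyl
crvev
ldxpt
nmsn
gkced
ijo
hcg
pyrv
ztf
qrc
lvmgl
ifq
kyxl

Derivation:
Hunk 1: at line 10 remove [edu,btkn] add [qrc,lvmgl,ifq] -> 14 lines: xgr llu qhyl dpnh qzy nmsn rct qhltg pyrv ztf qrc lvmgl ifq kyxl
Hunk 2: at line 2 remove [dpnh,qzy] add [crvev,ldxpt] -> 14 lines: xgr llu qhyl crvev ldxpt nmsn rct qhltg pyrv ztf qrc lvmgl ifq kyxl
Hunk 3: at line 6 remove [rct,qhltg] add [gkced,ijo,hcg] -> 15 lines: xgr llu qhyl crvev ldxpt nmsn gkced ijo hcg pyrv ztf qrc lvmgl ifq kyxl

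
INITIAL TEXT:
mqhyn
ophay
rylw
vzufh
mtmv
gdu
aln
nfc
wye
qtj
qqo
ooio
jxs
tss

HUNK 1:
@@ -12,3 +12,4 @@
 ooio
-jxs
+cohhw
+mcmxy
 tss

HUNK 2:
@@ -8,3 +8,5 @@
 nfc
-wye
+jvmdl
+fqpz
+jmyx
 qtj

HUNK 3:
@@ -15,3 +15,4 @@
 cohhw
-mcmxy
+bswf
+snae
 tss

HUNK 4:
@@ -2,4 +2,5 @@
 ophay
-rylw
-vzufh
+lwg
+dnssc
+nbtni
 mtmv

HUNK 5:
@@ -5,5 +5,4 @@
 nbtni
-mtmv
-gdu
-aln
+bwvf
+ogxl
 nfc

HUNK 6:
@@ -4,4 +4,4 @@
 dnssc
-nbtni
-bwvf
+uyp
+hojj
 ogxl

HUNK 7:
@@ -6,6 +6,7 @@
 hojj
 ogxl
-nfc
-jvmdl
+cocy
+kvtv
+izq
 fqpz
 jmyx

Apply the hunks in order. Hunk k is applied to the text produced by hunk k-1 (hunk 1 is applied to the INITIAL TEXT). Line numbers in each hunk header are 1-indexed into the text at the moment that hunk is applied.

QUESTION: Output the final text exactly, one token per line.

Answer: mqhyn
ophay
lwg
dnssc
uyp
hojj
ogxl
cocy
kvtv
izq
fqpz
jmyx
qtj
qqo
ooio
cohhw
bswf
snae
tss

Derivation:
Hunk 1: at line 12 remove [jxs] add [cohhw,mcmxy] -> 15 lines: mqhyn ophay rylw vzufh mtmv gdu aln nfc wye qtj qqo ooio cohhw mcmxy tss
Hunk 2: at line 8 remove [wye] add [jvmdl,fqpz,jmyx] -> 17 lines: mqhyn ophay rylw vzufh mtmv gdu aln nfc jvmdl fqpz jmyx qtj qqo ooio cohhw mcmxy tss
Hunk 3: at line 15 remove [mcmxy] add [bswf,snae] -> 18 lines: mqhyn ophay rylw vzufh mtmv gdu aln nfc jvmdl fqpz jmyx qtj qqo ooio cohhw bswf snae tss
Hunk 4: at line 2 remove [rylw,vzufh] add [lwg,dnssc,nbtni] -> 19 lines: mqhyn ophay lwg dnssc nbtni mtmv gdu aln nfc jvmdl fqpz jmyx qtj qqo ooio cohhw bswf snae tss
Hunk 5: at line 5 remove [mtmv,gdu,aln] add [bwvf,ogxl] -> 18 lines: mqhyn ophay lwg dnssc nbtni bwvf ogxl nfc jvmdl fqpz jmyx qtj qqo ooio cohhw bswf snae tss
Hunk 6: at line 4 remove [nbtni,bwvf] add [uyp,hojj] -> 18 lines: mqhyn ophay lwg dnssc uyp hojj ogxl nfc jvmdl fqpz jmyx qtj qqo ooio cohhw bswf snae tss
Hunk 7: at line 6 remove [nfc,jvmdl] add [cocy,kvtv,izq] -> 19 lines: mqhyn ophay lwg dnssc uyp hojj ogxl cocy kvtv izq fqpz jmyx qtj qqo ooio cohhw bswf snae tss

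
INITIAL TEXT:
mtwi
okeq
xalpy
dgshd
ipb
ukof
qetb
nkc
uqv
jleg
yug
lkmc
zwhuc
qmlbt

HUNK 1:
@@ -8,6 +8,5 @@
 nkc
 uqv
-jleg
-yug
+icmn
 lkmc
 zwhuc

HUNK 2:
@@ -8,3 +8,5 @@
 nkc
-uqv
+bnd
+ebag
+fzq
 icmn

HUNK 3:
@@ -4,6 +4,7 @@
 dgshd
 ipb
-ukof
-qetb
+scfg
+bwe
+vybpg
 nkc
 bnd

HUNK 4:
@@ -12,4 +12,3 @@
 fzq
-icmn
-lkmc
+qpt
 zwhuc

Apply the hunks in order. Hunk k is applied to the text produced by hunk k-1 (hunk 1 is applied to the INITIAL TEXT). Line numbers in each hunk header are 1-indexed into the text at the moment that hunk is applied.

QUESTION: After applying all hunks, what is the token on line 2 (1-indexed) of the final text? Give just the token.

Answer: okeq

Derivation:
Hunk 1: at line 8 remove [jleg,yug] add [icmn] -> 13 lines: mtwi okeq xalpy dgshd ipb ukof qetb nkc uqv icmn lkmc zwhuc qmlbt
Hunk 2: at line 8 remove [uqv] add [bnd,ebag,fzq] -> 15 lines: mtwi okeq xalpy dgshd ipb ukof qetb nkc bnd ebag fzq icmn lkmc zwhuc qmlbt
Hunk 3: at line 4 remove [ukof,qetb] add [scfg,bwe,vybpg] -> 16 lines: mtwi okeq xalpy dgshd ipb scfg bwe vybpg nkc bnd ebag fzq icmn lkmc zwhuc qmlbt
Hunk 4: at line 12 remove [icmn,lkmc] add [qpt] -> 15 lines: mtwi okeq xalpy dgshd ipb scfg bwe vybpg nkc bnd ebag fzq qpt zwhuc qmlbt
Final line 2: okeq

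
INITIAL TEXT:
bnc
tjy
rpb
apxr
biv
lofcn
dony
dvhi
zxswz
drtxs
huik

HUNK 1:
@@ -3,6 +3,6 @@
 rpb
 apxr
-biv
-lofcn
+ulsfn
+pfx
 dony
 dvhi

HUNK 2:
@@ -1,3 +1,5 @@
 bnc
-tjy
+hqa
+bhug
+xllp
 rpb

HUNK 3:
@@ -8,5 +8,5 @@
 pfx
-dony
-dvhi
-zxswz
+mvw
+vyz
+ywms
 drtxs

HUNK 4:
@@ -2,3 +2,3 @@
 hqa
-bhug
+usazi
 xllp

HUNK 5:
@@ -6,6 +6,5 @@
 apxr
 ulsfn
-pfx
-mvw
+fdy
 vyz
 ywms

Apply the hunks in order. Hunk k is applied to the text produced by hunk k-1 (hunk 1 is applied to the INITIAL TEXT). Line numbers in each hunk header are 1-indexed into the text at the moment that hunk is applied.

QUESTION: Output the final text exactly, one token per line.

Answer: bnc
hqa
usazi
xllp
rpb
apxr
ulsfn
fdy
vyz
ywms
drtxs
huik

Derivation:
Hunk 1: at line 3 remove [biv,lofcn] add [ulsfn,pfx] -> 11 lines: bnc tjy rpb apxr ulsfn pfx dony dvhi zxswz drtxs huik
Hunk 2: at line 1 remove [tjy] add [hqa,bhug,xllp] -> 13 lines: bnc hqa bhug xllp rpb apxr ulsfn pfx dony dvhi zxswz drtxs huik
Hunk 3: at line 8 remove [dony,dvhi,zxswz] add [mvw,vyz,ywms] -> 13 lines: bnc hqa bhug xllp rpb apxr ulsfn pfx mvw vyz ywms drtxs huik
Hunk 4: at line 2 remove [bhug] add [usazi] -> 13 lines: bnc hqa usazi xllp rpb apxr ulsfn pfx mvw vyz ywms drtxs huik
Hunk 5: at line 6 remove [pfx,mvw] add [fdy] -> 12 lines: bnc hqa usazi xllp rpb apxr ulsfn fdy vyz ywms drtxs huik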